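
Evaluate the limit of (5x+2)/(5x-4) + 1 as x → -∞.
Evaluate the dominant behaviour as x → -∞; each term tends to a finite value or vanishes.
Limit = 2.

Final answer: 2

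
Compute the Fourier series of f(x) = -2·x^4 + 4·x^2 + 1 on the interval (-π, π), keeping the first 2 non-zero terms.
(-112 + 16·π^2)·cos(x) - 2·π^4/5 + 1 + 4·π^2/3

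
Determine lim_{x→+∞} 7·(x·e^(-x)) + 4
Evaluate the dominant behaviour as x → +∞; each term tends to a finite value or vanishes.
Limit = 4.

Final answer: 4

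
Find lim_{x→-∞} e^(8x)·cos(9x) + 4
Evaluate the dominant behaviour as x → -∞; each term tends to a finite value or vanishes.
Limit = 4.

Final answer: 4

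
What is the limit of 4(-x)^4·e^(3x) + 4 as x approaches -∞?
The product is a 0·∞ indeterminate form at x → -∞.
Rewrite the product as 4(-x)^4 / e^(-3x) (an ∞/∞ form) and apply L'Hôpital, or use the standard hierarchy e^(3|x|) ≫ |(-x)^4| as x → -∞.
The indeterminate product → 0, so the limit = 4.

Final answer: 4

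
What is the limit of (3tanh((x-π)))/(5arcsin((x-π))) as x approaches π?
Both numerator and denominator → 0 as x → π; this is a 0/0 indeterminate form.
Expand each to leading order near x = π: numerator ~ 3·(x - π), denominator ~ 5·(x - π).
The limit of the ratio is 3/5.

Final answer: 3/5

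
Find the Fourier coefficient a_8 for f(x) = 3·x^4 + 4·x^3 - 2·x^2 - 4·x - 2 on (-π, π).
a_8 = (1/π) ∫_{-π}^{π} f(x)·cos(8x) dx.
Evaluate the integral (use parity and integration by parts as needed): a_8 = -41/256 + 3·π^2/8.

Final answer: -41/256 + 3·π^2/8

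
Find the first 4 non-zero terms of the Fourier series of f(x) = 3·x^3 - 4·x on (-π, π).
(-44 + 6·π^2)·sin(x) + (17/2 - 3·π^2)·sin(2·x) + (-4 + 2·π^2)·sin(3·x) + (41/16 - 3·π^2/2)·sin(4·x)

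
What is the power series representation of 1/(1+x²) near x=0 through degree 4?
x^4 - x^2 + 1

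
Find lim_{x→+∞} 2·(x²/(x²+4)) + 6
Evaluate the dominant behaviour as x → +∞; each term tends to a finite value or vanishes.
Limit = 8.

Final answer: 8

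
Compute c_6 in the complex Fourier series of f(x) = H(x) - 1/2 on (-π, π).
Compute the real Fourier coefficients first: a_6 = 0, b_6 = 0.
Then c_6 = (a_6 − i·b_6)/2 = 0.

Final answer: 0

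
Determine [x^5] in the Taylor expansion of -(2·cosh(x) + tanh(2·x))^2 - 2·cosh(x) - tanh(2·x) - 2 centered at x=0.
Expand to order 5: -(2·cosh(x) + tanh(2·x))^2 - 2·cosh(x) - tanh(2·x) - 2 = -49·x^5/3 + 37·x^4/4 + 28·x^3/3 - 9·x^2 - 10·x - 8 + O(x^6).
The coefficient of x^5 is -49/3.

Final answer: -49/3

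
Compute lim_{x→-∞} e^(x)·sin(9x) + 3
Evaluate the dominant behaviour as x → -∞; each term tends to a finite value or vanishes.
Limit = 3.

Final answer: 3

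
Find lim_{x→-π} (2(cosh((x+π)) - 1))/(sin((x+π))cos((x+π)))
Both numerator and denominator → 0 as x → -π; this is a 0/0 indeterminate form.
Expand each to leading order near x = -π: numerator ~ (x + π)^2, denominator ~ (x + π).
The limit of the ratio is 0.

Final answer: 0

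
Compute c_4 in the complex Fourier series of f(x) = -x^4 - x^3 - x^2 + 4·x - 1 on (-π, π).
Compute the real Fourier coefficients first: a_4 = -π^2/2 - 1/16, b_4 = -35/16 + π^2/2.
Then c_4 = (a_4 − i·b_4)/2 = -π^2/4 - 1/32 - i·π^2/4 + 35·i/32.

Final answer: -π^2/4 - 1/32 - i·π^2/4 + 35·i/32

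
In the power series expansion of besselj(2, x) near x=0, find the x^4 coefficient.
Expand to order 4: besselj(2, x) = -x^4/96 + x^2/8 + O(x^5).
The coefficient of x^4 is -1/96.

Final answer: -1/96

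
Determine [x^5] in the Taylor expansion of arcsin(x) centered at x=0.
Expand to order 5: arcsin(x) = 3·x^5/40 + x^3/6 + x + O(x^6).
The coefficient of x^5 is 3/40.

Final answer: 3/40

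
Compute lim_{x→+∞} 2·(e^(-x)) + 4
Evaluate the dominant behaviour as x → +∞; each term tends to a finite value or vanishes.
Limit = 4.

Final answer: 4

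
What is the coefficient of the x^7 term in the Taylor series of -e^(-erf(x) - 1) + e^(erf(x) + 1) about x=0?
-e/(21·√(π)) - 4·e/(9·π^(5/2)) - e^(-1)/(21·√(π)) - 4·e^(-1)/(9·π^(5/2)) + 8·e^(-1)/(315·π^(7/2)) + 8·e/(315·π^(7/2)) + 38·e^(-1)/(45·π^(3/2)) + 38·e/(45·π^(3/2))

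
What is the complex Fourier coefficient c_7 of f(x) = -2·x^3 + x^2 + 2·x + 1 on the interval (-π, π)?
Compute the real Fourier coefficients first: a_7 = -4/49, b_7 = 220/343 - 4·π^2/7.
Then c_7 = (a_7 − i·b_7)/2 = -2/49 - 110·i/343 + 2·i·π^2/7.

Final answer: -2/49 - 110·i/343 + 2·i·π^2/7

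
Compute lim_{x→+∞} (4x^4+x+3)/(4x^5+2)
This is an ∞/∞ indeterminate form as x → +∞.
Divide numerator and denominator by x^5 and let the lower-order terms vanish; the numerator's degree 4 is below the denominator's degree 5, so the quotient → 0.
Limit = 0.

Final answer: 0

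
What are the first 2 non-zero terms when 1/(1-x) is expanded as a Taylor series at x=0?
x + 1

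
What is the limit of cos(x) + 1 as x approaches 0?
Direct substitution at x = 0 gives 2.

Final answer: 2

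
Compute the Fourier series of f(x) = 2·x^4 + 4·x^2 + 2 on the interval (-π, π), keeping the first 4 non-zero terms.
(80 - 16·π^2)·cos(x) + (-2 + 4·π^2)·cos(2·x) + (-16·π^2/9 - 16/27)·cos(3·x) + 2 + 4·π^2/3 + 2·π^4/5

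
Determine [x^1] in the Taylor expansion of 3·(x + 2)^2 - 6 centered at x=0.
Expand to order 1: 3·(x + 2)^2 - 6 = 12·x + 6 + O(x^2).
The coefficient of x^1 is 12.

Final answer: 12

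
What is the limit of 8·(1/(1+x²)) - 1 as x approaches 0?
Direct substitution at x = 0 gives 7.

Final answer: 7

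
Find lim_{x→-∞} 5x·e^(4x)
This is a 0·∞ indeterminate form at x → -∞.
Rewrite the product as 5x / e^(-4x) (an ∞/∞ form) and apply L'Hôpital, or use the standard hierarchy e^(4|x|) ≫ |x| as x → -∞.
The indeterminate product → 0, so the limit = 0.

Final answer: 0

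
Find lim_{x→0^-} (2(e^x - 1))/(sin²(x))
Both numerator and denominator → 0 as x → 0^-; this is a 0/0 indeterminate form.
Expand each to leading order near x = 0: numerator ~ 2·x, denominator ~ x^2.
The limit of the ratio is -∞.

Final answer: -∞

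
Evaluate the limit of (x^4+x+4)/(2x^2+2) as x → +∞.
This is an ∞/∞ indeterminate form as x → +∞.
Divide numerator and denominator by x^4 and let the lower-order terms vanish; the numerator's degree 4 exceeds the denominator's degree 2, so the quotient diverges.
Limit = ∞.

Final answer: ∞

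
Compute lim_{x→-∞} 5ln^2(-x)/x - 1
The quotient is an ∞/∞ indeterminate form as x → -∞.
Compare growth rates of the dominant terms (exponentials ≫ polynomials ≫ logarithms), or apply L'Hôpital's rule; the quotient → 0.
Adding the constant: 0 - 1 = -1. Limit = -1.

Final answer: -1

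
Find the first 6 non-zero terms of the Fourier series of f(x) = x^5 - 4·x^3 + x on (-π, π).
(-48·π^2 + 2·π^4 + 290)·sin(x) + (-π^4 - 29/2 + 9·π^2)·sin(2·x) + (-112·π^2/27 + 278/81 + 2·π^4/3)·sin(3·x) + (-π^4/2 - 95/64 + 21·π^2/8)·sin(4·x) + (-48·π^2/25 + 538/625 + 2·π^4/5)·sin(5·x) + (-π^4/3 - 95/162 + 41·π^2/27)·sin(6·x)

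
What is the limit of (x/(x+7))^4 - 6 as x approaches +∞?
As x → +∞: x/(x+7) = 1/(1 + 7/x) → 1, and the 4th power of a limit-1 base also → 1; with the additive constant, 1 - 6 = -5.
Limit = -5.

Final answer: -5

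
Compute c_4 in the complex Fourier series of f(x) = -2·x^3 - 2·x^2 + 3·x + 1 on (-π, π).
Compute the real Fourier coefficients first: a_4 = -1/2, b_4 = -15/8 + π^2.
Then c_4 = (a_4 − i·b_4)/2 = -1/4 - i·π^2/2 + 15·i/16.

Final answer: -1/4 - i·π^2/2 + 15·i/16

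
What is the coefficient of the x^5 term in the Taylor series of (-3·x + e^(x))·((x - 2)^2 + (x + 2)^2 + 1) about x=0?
Expand to order 5: (-3·x + e^(x))·((x - 2)^2 + (x + 2)^2 + 1) = 49·x^5/120 + 11·x^4/8 - 5·x^3/2 + 13·x^2/2 - 18·x + 9 + O(x^6).
The coefficient of x^5 is 49/120.

Final answer: 49/120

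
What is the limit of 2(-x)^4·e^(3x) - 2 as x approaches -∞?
The product is a 0·∞ indeterminate form at x → -∞.
Rewrite the product as 2(-x)^4 / e^(-3x) (an ∞/∞ form) and apply L'Hôpital, or use the standard hierarchy e^(3|x|) ≫ |(-x)^4| as x → -∞.
The indeterminate product → 0, so the limit = -2.

Final answer: -2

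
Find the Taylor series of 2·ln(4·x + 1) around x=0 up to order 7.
32768·x^7/7 - 4096·x^6/3 + 2048·x^5/5 - 128·x^4 + 128·x^3/3 - 16·x^2 + 8·x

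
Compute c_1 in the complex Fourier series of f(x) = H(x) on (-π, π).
Compute the real Fourier coefficients first: a_1 = 0, b_1 = 2/π.
Then c_1 = (a_1 − i·b_1)/2 = -i/π.

Final answer: -i/π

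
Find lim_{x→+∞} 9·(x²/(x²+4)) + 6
Evaluate the dominant behaviour as x → +∞; each term tends to a finite value or vanishes.
Limit = 15.

Final answer: 15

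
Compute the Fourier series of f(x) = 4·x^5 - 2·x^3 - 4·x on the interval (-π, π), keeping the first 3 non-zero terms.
(-164·π^2 + 8·π^4 + 976)·sin(x) + (-4·π^4 - 29 + 22·π^2)·sin(2·x) + (-196·π^2/27 + 176/81 + 8·π^4/3)·sin(3·x)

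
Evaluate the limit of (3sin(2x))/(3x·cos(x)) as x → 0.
Both numerator and denominator → 0 as x → 0; this is a 0/0 indeterminate form.
Expand each to leading order near x = 0: numerator ~ 6·x, denominator ~ 3·x.
The limit of the ratio is 2.

Final answer: 2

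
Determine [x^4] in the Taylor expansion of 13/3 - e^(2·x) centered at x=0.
Expand to order 4: 13/3 - e^(2·x) = -2·x^4/3 - 4·x^3/3 - 2·x^2 - 2·x + 10/3 + O(x^5).
The coefficient of x^4 is -2/3.

Final answer: -2/3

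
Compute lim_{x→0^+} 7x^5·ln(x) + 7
The product is a 0·∞ indeterminate form at x → 0⁺.
Rewrite the product as 7·ln(x) / x^(-5) and apply L'Hôpital, or use the standard hierarchy x^(-5) ≫ |ln x| as x → 0⁺.
The indeterminate product → 0, so the limit = 7.

Final answer: 7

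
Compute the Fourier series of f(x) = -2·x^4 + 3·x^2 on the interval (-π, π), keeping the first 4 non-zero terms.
(-108 + 16·π^2)·cos(x) + (9 - 4·π^2)·cos(2·x) + (-68/27 + 16·π^2/9)·cos(3·x) - 2·π^4/5 + π^2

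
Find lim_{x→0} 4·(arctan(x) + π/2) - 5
Direct substitution at x = 0 gives -5 + 2·π.

Final answer: -5 + 2·π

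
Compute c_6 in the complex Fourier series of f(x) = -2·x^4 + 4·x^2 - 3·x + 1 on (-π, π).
Compute the real Fourier coefficients first: a_6 = 14/27 - 4·π^2/9, b_6 = 1.
Then c_6 = (a_6 − i·b_6)/2 = -2·π^2/9 + 7/27 - i/2.

Final answer: -2·π^2/9 + 7/27 - i/2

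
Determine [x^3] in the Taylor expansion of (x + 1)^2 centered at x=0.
Expand to order 3: (x + 1)^2 = x^2 + 2·x + 1 + O(x^4).
The coefficient of x^3 is 0.

Final answer: 0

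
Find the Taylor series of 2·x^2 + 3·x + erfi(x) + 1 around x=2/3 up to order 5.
erfi(2/3) + 35/9 + (6·e^(4/9) + 17·√(π))·(x - 2/3)/(3·√(π)) + (4·e^(4/9) + 6·√(π))·(x - 2/3)^2/(3·√(π)) + 34·e^(4/9)·(x - 2/3)^3/(27·√(π)) + 70·e^(4/9)·(x - 2/3)^4/(81·√(π)) + 739·e^(4/9)·(x - 2/3)^5/(1215·√(π))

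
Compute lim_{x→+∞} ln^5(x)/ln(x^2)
This is an ∞/∞ indeterminate form as x → +∞.
Write ln(x^2) = 2·ln(x), reducing the quotient to ln^4(x)/2 → ∞.
Limit = ∞.

Final answer: ∞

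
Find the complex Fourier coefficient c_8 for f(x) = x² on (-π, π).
Compute the real Fourier coefficients first: a_8 = 1/16, b_8 = 0.
Then c_8 = (a_8 − i·b_8)/2 = 1/32.

Final answer: 1/32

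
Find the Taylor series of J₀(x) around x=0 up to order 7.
-x^6/2304 + x^4/64 - x^2/4 + 1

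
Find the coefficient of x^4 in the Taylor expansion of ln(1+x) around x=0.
Expand to order 4: ln(1+x) = -x^4/4 + x^3/3 - x^2/2 + x + O(x^5).
The coefficient of x^4 is -1/4.

Final answer: -1/4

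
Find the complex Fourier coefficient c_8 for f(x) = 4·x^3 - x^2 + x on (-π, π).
Compute the real Fourier coefficients first: a_8 = -1/16, b_8 = -π^2 - 5/32.
Then c_8 = (a_8 − i·b_8)/2 = -1/32 + 5·i/64 + i·π^2/2.

Final answer: -1/32 + 5·i/64 + i·π^2/2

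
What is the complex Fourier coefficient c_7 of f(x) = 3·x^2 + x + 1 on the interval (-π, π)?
Compute the real Fourier coefficients first: a_7 = -12/49, b_7 = 2/7.
Then c_7 = (a_7 − i·b_7)/2 = -6/49 - i/7.

Final answer: -6/49 - i/7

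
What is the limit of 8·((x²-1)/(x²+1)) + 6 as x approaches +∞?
Evaluate the dominant behaviour as x → +∞; each term tends to a finite value or vanishes.
Limit = 14.

Final answer: 14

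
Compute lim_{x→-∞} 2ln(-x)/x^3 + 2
The quotient is an ∞/∞ indeterminate form as x → -∞.
Compare growth rates of the dominant terms (exponentials ≫ polynomials ≫ logarithms), or apply L'Hôpital's rule; the quotient → 0.
Adding the constant: 0 + 2 = 2. Limit = 2.

Final answer: 2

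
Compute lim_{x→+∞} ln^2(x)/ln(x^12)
This is an ∞/∞ indeterminate form as x → +∞.
Write ln(x^12) = 12·ln(x), reducing the quotient to ln(x)/12 → ∞.
Limit = ∞.

Final answer: ∞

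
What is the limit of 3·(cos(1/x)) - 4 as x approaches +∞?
Evaluate the dominant behaviour as x → +∞; each term tends to a finite value or vanishes.
Limit = -1.

Final answer: -1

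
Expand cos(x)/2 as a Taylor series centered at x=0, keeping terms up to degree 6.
-x^6/1440 + x^4/48 - x^2/4 + 1/2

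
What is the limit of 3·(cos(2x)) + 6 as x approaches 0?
Direct substitution at x = 0 gives 9.

Final answer: 9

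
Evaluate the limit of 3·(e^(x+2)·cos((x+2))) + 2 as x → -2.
Direct substitution at x = -2 gives 5.

Final answer: 5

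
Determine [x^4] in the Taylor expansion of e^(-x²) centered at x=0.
Expand to order 4: e^(-x²) = x^4/2 - x^2 + 1 + O(x^5).
The coefficient of x^4 is 1/2.

Final answer: 1/2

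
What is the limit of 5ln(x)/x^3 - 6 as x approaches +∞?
The quotient is an ∞/∞ indeterminate form as x → +∞.
The polynomial denominator x^3 dominates the logarithmic numerator (any positive power of x ≫ ln(x) as x → ∞), so the quotient → 0.
Adding the constant: 0 - 6 = -6. Limit = -6.

Final answer: -6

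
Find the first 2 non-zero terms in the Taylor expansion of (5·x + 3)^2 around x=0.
30·x + 9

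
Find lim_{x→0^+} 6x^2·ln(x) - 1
The product is a 0·∞ indeterminate form at x → 0⁺.
Rewrite the product as 6·ln(x) / x^(-2) and apply L'Hôpital, or use the standard hierarchy x^(-2) ≫ |ln x| as x → 0⁺.
The indeterminate product → 0, so the limit = -1.

Final answer: -1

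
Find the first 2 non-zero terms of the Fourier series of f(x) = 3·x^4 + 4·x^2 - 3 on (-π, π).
(128 - 24·π^2)·cos(x) - 3 + 4·π^2/3 + 3·π^4/5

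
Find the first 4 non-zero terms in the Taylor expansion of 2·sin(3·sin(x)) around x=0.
-548·x^7/105 + 43·x^5/5 - 10·x^3 + 6·x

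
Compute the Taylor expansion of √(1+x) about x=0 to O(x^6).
7·x^5/256 - 5·x^4/128 + x^3/16 - x^2/8 + x/2 + 1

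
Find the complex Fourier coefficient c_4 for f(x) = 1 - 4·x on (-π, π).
Compute the real Fourier coefficients first: a_4 = 0, b_4 = 2.
Then c_4 = (a_4 − i·b_4)/2 = -i.

Final answer: -i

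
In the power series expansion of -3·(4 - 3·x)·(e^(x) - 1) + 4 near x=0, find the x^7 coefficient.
Expand to order 7: -3·(4 - 3·x)·(e^(x) - 1) + 4 = 17·x^7/1680 + 7·x^6/120 + 11·x^5/40 + x^4 + 5·x^3/2 + 3·x^2 - 12·x + 4 + O(x^8).
The coefficient of x^7 is 17/1680.

Final answer: 17/1680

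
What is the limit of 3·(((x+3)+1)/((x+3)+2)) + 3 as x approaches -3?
Direct substitution at x = -3 gives 9/2.

Final answer: 9/2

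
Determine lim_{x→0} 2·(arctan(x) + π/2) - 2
Direct substitution at x = 0 gives -2 + π.

Final answer: -2 + π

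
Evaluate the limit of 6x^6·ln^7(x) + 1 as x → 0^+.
The product is a 0·∞ indeterminate form at x → 0⁺.
Rewrite the product as 6·ln^7(x) / x^(-6) and apply L'Hôpital, or use the standard hierarchy x^(-6) ≫ |ln x|^7 as x → 0⁺.
The indeterminate product → 0, so the limit = 1.

Final answer: 1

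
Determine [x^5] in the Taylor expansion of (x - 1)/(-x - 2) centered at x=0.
Expand to order 5: (x - 1)/(-x - 2) = -3·x^5/64 + 3·x^4/32 - 3·x^3/16 + 3·x^2/8 - 3·x/4 + 1/2 + O(x^6).
The coefficient of x^5 is -3/64.

Final answer: -3/64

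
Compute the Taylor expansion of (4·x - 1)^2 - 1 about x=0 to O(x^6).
16·x^2 - 8·x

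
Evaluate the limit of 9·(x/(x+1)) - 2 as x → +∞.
Evaluate the dominant behaviour as x → +∞; each term tends to a finite value or vanishes.
Limit = 7.

Final answer: 7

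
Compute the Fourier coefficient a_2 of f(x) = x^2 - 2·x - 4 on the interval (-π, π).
a_2 = (1/π) ∫_{-π}^{π} f(x)·cos(2x) dx.
Evaluate the integral (use parity and integration by parts as needed): a_2 = 1.

Final answer: 1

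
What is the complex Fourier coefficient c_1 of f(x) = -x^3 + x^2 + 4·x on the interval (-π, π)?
Compute the real Fourier coefficients first: a_1 = -4, b_1 = 20 - 2·π^2.
Then c_1 = (a_1 − i·b_1)/2 = -2 - 10·i + i·π^2.

Final answer: -2 - 10·i + i·π^2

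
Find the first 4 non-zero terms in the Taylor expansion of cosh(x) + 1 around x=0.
x^6/720 + x^4/24 + x^2/2 + 2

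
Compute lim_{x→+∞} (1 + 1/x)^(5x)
As x → +∞: write (1 + 1/x)^(5x) = ((1 + 1/x)^x)^5 → (e^1)^5 = e^5.
Limit = e^(5).

Final answer: e^(5)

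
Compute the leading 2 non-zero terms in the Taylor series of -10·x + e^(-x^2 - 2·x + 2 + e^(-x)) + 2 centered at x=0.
x·(-3·e^(3) - 10) + 2 + e^(3)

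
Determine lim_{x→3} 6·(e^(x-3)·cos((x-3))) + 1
Direct substitution at x = 3 gives 7.

Final answer: 7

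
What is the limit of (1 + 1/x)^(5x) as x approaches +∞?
As x → +∞: write (1 + 1/x)^(5x) = ((1 + 1/x)^x)^5 → (e^1)^5 = e^5.
Limit = e^(5).

Final answer: e^(5)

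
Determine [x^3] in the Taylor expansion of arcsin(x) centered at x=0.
Expand to order 3: arcsin(x) = x^3/6 + x + O(x^4).
The coefficient of x^3 is 1/6.

Final answer: 1/6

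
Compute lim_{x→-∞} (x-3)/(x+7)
Evaluate the dominant behaviour as x → -∞; each term tends to a finite value or vanishes.
Limit = 1.

Final answer: 1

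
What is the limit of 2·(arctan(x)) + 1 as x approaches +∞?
Evaluate the dominant behaviour as x → +∞; each term tends to a finite value or vanishes.
Limit = 1 + π.

Final answer: 1 + π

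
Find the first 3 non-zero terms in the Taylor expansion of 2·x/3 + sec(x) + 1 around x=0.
x^2/2 + 2·x/3 + 2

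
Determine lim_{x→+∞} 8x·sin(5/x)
As x → +∞: let u = 5/x → 0⁺; then 8·x·sin(5/x) = 8·5·sin(u)/u → 8·5·1 = 40.
Limit = 40.

Final answer: 40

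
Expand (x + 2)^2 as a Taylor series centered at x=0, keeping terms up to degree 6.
x^2 + 4·x + 4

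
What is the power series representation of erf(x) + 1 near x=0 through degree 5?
x^5/(5·√(π)) - 2·x^3/(3·√(π)) + 2·x/√(π) + 1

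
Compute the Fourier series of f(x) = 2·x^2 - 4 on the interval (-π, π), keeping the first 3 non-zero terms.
-8·cos(x) + 2·cos(2·x) - 4 + 2·π^2/3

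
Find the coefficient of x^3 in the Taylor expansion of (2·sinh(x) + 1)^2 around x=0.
Expand to order 3: (2·sinh(x) + 1)^2 = 2·x^3/3 + 4·x^2 + 4·x + 1 + O(x^4).
The coefficient of x^3 is 2/3.

Final answer: 2/3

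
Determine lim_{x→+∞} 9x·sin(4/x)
As x → +∞: let u = 4/x → 0⁺; then 9·x·sin(4/x) = 9·4·sin(u)/u → 9·4·1 = 36.
Limit = 36.

Final answer: 36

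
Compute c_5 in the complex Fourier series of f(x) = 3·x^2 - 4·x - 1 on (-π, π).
Compute the real Fourier coefficients first: a_5 = -12/25, b_5 = -8/5.
Then c_5 = (a_5 − i·b_5)/2 = -6/25 + 4·i/5.

Final answer: -6/25 + 4·i/5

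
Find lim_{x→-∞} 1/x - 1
Evaluate the dominant behaviour as x → -∞; each term tends to a finite value or vanishes.
Limit = -1.

Final answer: -1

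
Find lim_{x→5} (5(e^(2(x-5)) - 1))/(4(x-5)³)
Both numerator and denominator → 0 as x → 5; this is a 0/0 indeterminate form.
Expand each to leading order near x = 5: numerator ~ 10·(x - 5), denominator ~ 4·(x - 5)^3.
The limit of the ratio is ∞.

Final answer: ∞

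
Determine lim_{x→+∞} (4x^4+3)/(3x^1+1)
This is an ∞/∞ indeterminate form as x → +∞.
Divide numerator and denominator by x^4 and let the lower-order terms vanish; the numerator's degree 4 exceeds the denominator's degree 1, so the quotient diverges.
Limit = ∞.

Final answer: ∞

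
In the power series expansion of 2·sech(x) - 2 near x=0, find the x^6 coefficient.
Expand to order 6: 2·sech(x) - 2 = -61·x^6/360 + 5·x^4/12 - x^2 + O(x^7).
The coefficient of x^6 is -61/360.

Final answer: -61/360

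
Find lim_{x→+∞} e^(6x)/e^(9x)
This is an ∞/∞ indeterminate form as x → +∞.
Rewrite e^(6x)/e^(9x) = e^((6−9)x) = e^(-3x); the exponent coefficient is -3 < 0 so e^(-3x) → 0.
Limit = 0.

Final answer: 0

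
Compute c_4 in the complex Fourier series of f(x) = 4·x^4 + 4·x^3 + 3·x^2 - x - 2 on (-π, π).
Compute the real Fourier coefficients first: a_4 = 2·π^2, b_4 = 5/4 - 2·π^2.
Then c_4 = (a_4 − i·b_4)/2 = π^2 - 5·i/8 + i·π^2.

Final answer: π^2 - 5·i/8 + i·π^2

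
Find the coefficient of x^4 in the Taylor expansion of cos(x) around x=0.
Expand to order 4: cos(x) = x^4/24 - x^2/2 + 1 + O(x^5).
The coefficient of x^4 is 1/24.

Final answer: 1/24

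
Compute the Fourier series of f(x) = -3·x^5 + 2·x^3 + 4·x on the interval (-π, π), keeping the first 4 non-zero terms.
(-736 - 6·π^4 + 124·π^2)·sin(x) + (-17·π^2 + 43/2 + 3·π^4)·sin(2·x) + (-2·π^4 - 32/27 + 52·π^2/9)·sin(3·x) + (-23·π^2/8 - 59/64 + 3·π^4/2)·sin(4·x)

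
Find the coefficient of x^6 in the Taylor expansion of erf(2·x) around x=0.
Expand to order 6: erf(2·x) = 32·x^5/(5·√(π)) - 16·x^3/(3·√(π)) + 4·x/√(π) + O(x^7).
The coefficient of x^6 is 0.

Final answer: 0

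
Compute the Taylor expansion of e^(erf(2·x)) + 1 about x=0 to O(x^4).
x^3·(-16/(3·√(π)) + 32/(3·π^(3/2))) + 8·x^2/π + 4·x/√(π) + 2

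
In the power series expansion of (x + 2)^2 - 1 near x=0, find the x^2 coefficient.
Expand to order 2: (x + 2)^2 - 1 = x^2 + 4·x + 3 + O(x^3).
The coefficient of x^2 is 1.

Final answer: 1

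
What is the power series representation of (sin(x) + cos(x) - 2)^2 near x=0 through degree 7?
-31·x^7/1260 + x^6/180 + 7·x^5/30 - x^4/6 - 2·x^3/3 + 2·x^2 - 2·x + 1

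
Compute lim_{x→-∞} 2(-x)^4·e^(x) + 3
The product is a 0·∞ indeterminate form at x → -∞.
Rewrite the product as 2(-x)^4 / e^(-x) (an ∞/∞ form) and apply L'Hôpital, or use the standard hierarchy e^(|x|) ≫ |(-x)^4| as x → -∞.
The indeterminate product → 0, so the limit = 3.

Final answer: 3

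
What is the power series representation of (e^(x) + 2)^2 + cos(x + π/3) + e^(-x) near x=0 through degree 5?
x^5·(7/24 - √(3)/240) + 43·x^4/48 + x^3·(√(3)/12 + 11/6) + 17·x^2/4 + x·(5 - √(3)/2) + 21/2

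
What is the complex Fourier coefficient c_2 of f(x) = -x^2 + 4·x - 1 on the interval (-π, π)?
Compute the real Fourier coefficients first: a_2 = -1, b_2 = -4.
Then c_2 = (a_2 − i·b_2)/2 = -1/2 + 2·i.

Final answer: -1/2 + 2·i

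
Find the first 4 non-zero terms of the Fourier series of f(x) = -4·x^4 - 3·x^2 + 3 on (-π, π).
(-180 + 32·π^2)·cos(x) + (9 - 8·π^2)·cos(2·x) + (-28/27 + 32·π^2/9)·cos(3·x) - 4·π^4/5 - π^2 + 3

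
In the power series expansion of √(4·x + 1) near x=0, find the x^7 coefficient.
Expand to order 7: √(4·x + 1) = 264·x^7 - 84·x^6 + 28·x^5 - 10·x^4 + 4·x^3 - 2·x^2 + 2·x + 1 + O(x^8).
The coefficient of x^7 is 264.

Final answer: 264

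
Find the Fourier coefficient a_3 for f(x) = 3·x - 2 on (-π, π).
a_3 = (1/π) ∫_{-π}^{π} f(x)·cos(3x) dx.
Evaluate the integral (use parity and integration by parts as needed): a_3 = 0.

Final answer: 0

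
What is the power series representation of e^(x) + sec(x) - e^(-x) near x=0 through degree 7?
x^7/2520 + 61·x^6/720 + x^5/60 + 5·x^4/24 + x^3/3 + x^2/2 + 2·x + 1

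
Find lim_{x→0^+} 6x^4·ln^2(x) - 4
The product is a 0·∞ indeterminate form at x → 0⁺.
Rewrite the product as 6·ln^2(x) / x^(-4) and apply L'Hôpital, or use the standard hierarchy x^(-4) ≫ |ln x|^2 as x → 0⁺.
The indeterminate product → 0, so the limit = -4.

Final answer: -4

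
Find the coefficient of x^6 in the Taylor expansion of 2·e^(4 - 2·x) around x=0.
Expand to order 6: 2·e^(4 - 2·x) = 8·x^6·e^(4)/45 - 8·x^5·e^(4)/15 + 4·x^4·e^(4)/3 - 8·x^3·e^(4)/3 + 4·x^2·e^(4) - 4·x·e^(4) + 2·e^(4) + O(x^7).
The coefficient of x^6 is 8·e^(4)/45.

Final answer: 8·e^(4)/45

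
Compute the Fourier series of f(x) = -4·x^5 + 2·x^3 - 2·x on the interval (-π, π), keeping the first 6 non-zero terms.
(-988 - 8·π^4 + 164·π^2)·sin(x) + (-22·π^2 + 35 + 4·π^4)·sin(2·x) + (-8·π^4/3 - 500/81 + 196·π^2/27)·sin(3·x) + (-7·π^2/2 + 37/16 + 2·π^4)·sin(4·x) + (-8·π^4/5 - 812/625 + 52·π^2/25)·sin(5·x) + (-38·π^2/27 + 73/81 + 4·π^4/3)·sin(6·x)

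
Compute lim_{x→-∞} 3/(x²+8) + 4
Evaluate the dominant behaviour as x → -∞; each term tends to a finite value or vanishes.
Limit = 4.

Final answer: 4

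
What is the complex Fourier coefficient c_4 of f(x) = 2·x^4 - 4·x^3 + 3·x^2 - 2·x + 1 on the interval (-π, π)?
Compute the real Fourier coefficients first: a_4 = 3/8 + π^2, b_4 = 1/4 + 2·π^2.
Then c_4 = (a_4 − i·b_4)/2 = 3/16 + π^2/2 - i·π^2 - i/8.

Final answer: 3/16 + π^2/2 - i·π^2 - i/8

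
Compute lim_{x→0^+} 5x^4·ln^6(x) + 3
The product is a 0·∞ indeterminate form at x → 0⁺.
Rewrite the product as 5·ln^6(x) / x^(-4) and apply L'Hôpital, or use the standard hierarchy x^(-4) ≫ |ln x|^6 as x → 0⁺.
The indeterminate product → 0, so the limit = 3.

Final answer: 3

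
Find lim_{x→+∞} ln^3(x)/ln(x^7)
This is an ∞/∞ indeterminate form as x → +∞.
Write ln(x^7) = 7·ln(x), reducing the quotient to ln^2(x)/7 → ∞.
Limit = ∞.

Final answer: ∞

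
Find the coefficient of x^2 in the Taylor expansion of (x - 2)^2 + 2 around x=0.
Expand to order 2: (x - 2)^2 + 2 = x^2 - 4·x + 6 + O(x^3).
The coefficient of x^2 is 1.

Final answer: 1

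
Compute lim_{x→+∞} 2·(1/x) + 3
Evaluate the dominant behaviour as x → +∞; each term tends to a finite value or vanishes.
Limit = 3.

Final answer: 3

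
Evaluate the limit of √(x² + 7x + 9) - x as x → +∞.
This is an ∞ − ∞ indeterminate form.
Multiply and divide by the conjugate √(x²+7x + 9) + x; the x² terms cancel, leaving (7x + 9)/(√(x²+7x + 9)+x) → 7/2.
Limit = 7/2.

Final answer: 7/2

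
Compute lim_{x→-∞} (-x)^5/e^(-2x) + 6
The quotient is an ∞/∞ indeterminate form as x → -∞.
Compare growth rates of the dominant terms (exponentials ≫ polynomials ≫ logarithms), or apply L'Hôpital's rule; the quotient → 0.
Adding the constant: 0 + 6 = 6. Limit = 6.

Final answer: 6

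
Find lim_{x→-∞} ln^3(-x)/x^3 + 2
The quotient is an ∞/∞ indeterminate form as x → -∞.
Compare growth rates of the dominant terms (exponentials ≫ polynomials ≫ logarithms), or apply L'Hôpital's rule; the quotient → 0.
Adding the constant: 0 + 2 = 2. Limit = 2.

Final answer: 2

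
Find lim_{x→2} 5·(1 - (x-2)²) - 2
Direct substitution at x = 2 gives 3.

Final answer: 3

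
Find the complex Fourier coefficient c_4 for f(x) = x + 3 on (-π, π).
Compute the real Fourier coefficients first: a_4 = 0, b_4 = -1/2.
Then c_4 = (a_4 − i·b_4)/2 = i/4.

Final answer: i/4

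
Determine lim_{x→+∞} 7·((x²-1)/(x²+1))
Evaluate the dominant behaviour as x → +∞; each term tends to a finite value or vanishes.
Limit = 7.

Final answer: 7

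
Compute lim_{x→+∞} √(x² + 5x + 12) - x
This is an ∞ − ∞ indeterminate form.
Multiply and divide by the conjugate √(x²+5x + 12) + x; the x² terms cancel, leaving (5x + 12)/(√(x²+5x + 12)+x) → 5/2.
Limit = 5/2.

Final answer: 5/2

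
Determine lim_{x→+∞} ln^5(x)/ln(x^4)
This is an ∞/∞ indeterminate form as x → +∞.
Write ln(x^4) = 4·ln(x), reducing the quotient to ln^4(x)/4 → ∞.
Limit = ∞.

Final answer: ∞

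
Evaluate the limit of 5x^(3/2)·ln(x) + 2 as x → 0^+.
The product is a 0·∞ indeterminate form at x → 0⁺.
Rewrite the product as 5·ln(x) / x^(-3/2) and apply L'Hôpital, or use the standard hierarchy x^(-3/2) ≫ |ln x| as x → 0⁺.
The indeterminate product → 0, so the limit = 2.

Final answer: 2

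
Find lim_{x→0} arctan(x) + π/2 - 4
Direct substitution at x = 0 gives -4 + π/2.

Final answer: -4 + π/2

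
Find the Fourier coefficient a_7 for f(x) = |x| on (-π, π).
a_7 = (1/π) ∫_{-π}^{π} f(x)·cos(7x) dx.
Evaluate the integral (use parity and integration by parts as needed): a_7 = -4/(49·π).

Final answer: -4/(49·π)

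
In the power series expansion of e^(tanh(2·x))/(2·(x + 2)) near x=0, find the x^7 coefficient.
Expand to order 7: e^(tanh(2·x))/(2·(x + 2)) = 118297·x^7/161280 + 23329·x^6/11520 + 167·x^5/640 - 59·x^4/64 - 47·x^3/96 + 5·x^2/16 + 3·x/8 + 1/4 + O(x^8).
The coefficient of x^7 is 118297/161280.

Final answer: 118297/161280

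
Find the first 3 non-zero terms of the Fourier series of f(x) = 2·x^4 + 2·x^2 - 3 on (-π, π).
(88 - 16·π^2)·cos(x) + (-4 + 4·π^2)·cos(2·x) - 3 + 2·π^2/3 + 2·π^4/5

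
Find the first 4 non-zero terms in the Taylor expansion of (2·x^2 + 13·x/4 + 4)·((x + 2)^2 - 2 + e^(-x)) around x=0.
245·x^3/24 + 87·x^2/4 + 87·x/4 + 12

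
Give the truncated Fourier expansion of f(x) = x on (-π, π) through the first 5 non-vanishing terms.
2·sin(x) - sin(2·x) + 2·sin(3·x)/3 - sin(4·x)/2 + 2·sin(5·x)/5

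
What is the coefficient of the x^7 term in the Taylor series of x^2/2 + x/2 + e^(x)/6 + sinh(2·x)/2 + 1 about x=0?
Expand to order 7: x^2/2 + x/2 + e^(x)/6 + sinh(2·x)/2 + 1 = 11·x^7/864 + x^6/4320 + 97·x^5/720 + x^4/144 + 25·x^3/36 + 7·x^2/12 + 5·x/3 + 7/6 + O(x^8).
The coefficient of x^7 is 11/864.

Final answer: 11/864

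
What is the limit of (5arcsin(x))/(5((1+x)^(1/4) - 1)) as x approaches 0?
Both numerator and denominator → 0 as x → 0; this is a 0/0 indeterminate form.
Expand each to leading order near x = 0: numerator ~ 5·x, denominator ~ 5·x/4.
The limit of the ratio is 4.

Final answer: 4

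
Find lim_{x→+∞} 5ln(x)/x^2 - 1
The quotient is an ∞/∞ indeterminate form as x → +∞.
The polynomial denominator x^2 dominates the logarithmic numerator (any positive power of x ≫ ln(x) as x → ∞), so the quotient → 0.
Adding the constant: 0 - 1 = -1. Limit = -1.

Final answer: -1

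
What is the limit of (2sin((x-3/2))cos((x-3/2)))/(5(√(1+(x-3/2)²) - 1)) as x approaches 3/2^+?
Both numerator and denominator → 0 as x → 3/2^+; this is a 0/0 indeterminate form.
Expand each to leading order near x = 3/2: numerator ~ 2·(x - 3/2), denominator ~ 5·(x - 3/2)^2/2.
The limit of the ratio is ∞.

Final answer: ∞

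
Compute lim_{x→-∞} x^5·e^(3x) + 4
The product is a 0·∞ indeterminate form at x → -∞.
Rewrite the product as x^5 / e^(-3x) (an ∞/∞ form) and apply L'Hôpital, or use the standard hierarchy e^(3|x|) ≫ |x^5| as x → -∞.
The indeterminate product → 0, so the limit = 4.

Final answer: 4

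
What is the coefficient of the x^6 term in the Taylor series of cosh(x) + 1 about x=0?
Expand to order 6: cosh(x) + 1 = x^6/720 + x^4/24 + x^2/2 + 2 + O(x^7).
The coefficient of x^6 is 1/720.

Final answer: 1/720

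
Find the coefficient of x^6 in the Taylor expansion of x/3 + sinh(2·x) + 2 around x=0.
Expand to order 6: x/3 + sinh(2·x) + 2 = 4·x^5/15 + 4·x^3/3 + 7·x/3 + 2 + O(x^7).
The coefficient of x^6 is 0.

Final answer: 0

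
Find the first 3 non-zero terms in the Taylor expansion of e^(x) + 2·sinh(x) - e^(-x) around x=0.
x^5/30 + 2·x^3/3 + 4·x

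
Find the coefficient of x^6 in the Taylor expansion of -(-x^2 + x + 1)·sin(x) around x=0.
Expand to order 6: -(-x^2 + x + 1)·sin(x) = -x^6/120 - 7·x^5/40 + x^4/6 + 7·x^3/6 - x^2 - x + O(x^7).
The coefficient of x^6 is -1/120.

Final answer: -1/120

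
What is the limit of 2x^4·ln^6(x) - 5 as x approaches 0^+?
The product is a 0·∞ indeterminate form at x → 0⁺.
Rewrite the product as 2·ln^6(x) / x^(-4) and apply L'Hôpital, or use the standard hierarchy x^(-4) ≫ |ln x|^6 as x → 0⁺.
The indeterminate product → 0, so the limit = -5.

Final answer: -5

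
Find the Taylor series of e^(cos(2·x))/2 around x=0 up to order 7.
-62·e·x^6/45 + 4·e·x^4/3 - e·x^2 + e/2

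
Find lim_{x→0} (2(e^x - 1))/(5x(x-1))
Both numerator and denominator → 0 as x → 0; this is a 0/0 indeterminate form.
Expand each to leading order near x = 0: numerator ~ 2·x, denominator ~ -5·x.
The limit of the ratio is -2/5.

Final answer: -2/5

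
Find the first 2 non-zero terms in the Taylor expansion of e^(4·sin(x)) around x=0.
4·x + 1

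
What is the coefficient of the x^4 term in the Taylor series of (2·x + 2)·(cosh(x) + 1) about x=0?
Expand to order 4: (2·x + 2)·(cosh(x) + 1) = x^4/12 + x^3 + x^2 + 4·x + 4 + O(x^5).
The coefficient of x^4 is 1/12.

Final answer: 1/12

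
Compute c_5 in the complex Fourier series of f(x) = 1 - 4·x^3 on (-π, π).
Compute the real Fourier coefficients first: a_5 = 0, b_5 = 48/125 - 8·π^2/5.
Then c_5 = (a_5 − i·b_5)/2 = -24·i/125 + 4·i·π^2/5.

Final answer: -24·i/125 + 4·i·π^2/5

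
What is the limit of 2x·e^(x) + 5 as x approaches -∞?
The product is a 0·∞ indeterminate form at x → -∞.
Rewrite the product as 2x / e^(-x) (an ∞/∞ form) and apply L'Hôpital, or use the standard hierarchy e^(|x|) ≫ |x| as x → -∞.
The indeterminate product → 0, so the limit = 5.

Final answer: 5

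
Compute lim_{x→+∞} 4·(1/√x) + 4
Evaluate the dominant behaviour as x → +∞; each term tends to a finite value or vanishes.
Limit = 4.

Final answer: 4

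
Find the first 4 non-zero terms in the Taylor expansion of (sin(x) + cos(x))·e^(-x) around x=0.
-x^4/6 + 2·x^3/3 - x^2 + 1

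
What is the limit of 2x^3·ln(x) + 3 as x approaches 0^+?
The product is a 0·∞ indeterminate form at x → 0⁺.
Rewrite the product as 2·ln(x) / x^(-3) and apply L'Hôpital, or use the standard hierarchy x^(-3) ≫ |ln x| as x → 0⁺.
The indeterminate product → 0, so the limit = 3.

Final answer: 3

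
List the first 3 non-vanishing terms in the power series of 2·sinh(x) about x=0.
x^5/60 + x^3/3 + 2·x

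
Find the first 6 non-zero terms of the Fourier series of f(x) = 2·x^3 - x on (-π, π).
(-26 + 4·π^2)·sin(x) + (4 - 2·π^2)·sin(2·x) + (-14/9 + 4·π^2/3)·sin(3·x) + (7/8 - π^2)·sin(4·x) + (-74/125 + 4·π^2/5)·sin(5·x) + (4/9 - 2·π^2/3)·sin(6·x)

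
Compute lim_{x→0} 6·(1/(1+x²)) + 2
Direct substitution at x = 0 gives 8.

Final answer: 8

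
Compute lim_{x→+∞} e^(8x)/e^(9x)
This is an ∞/∞ indeterminate form as x → +∞.
Rewrite e^(8x)/e^(9x) = e^((8−9)x) = e^(-x); the exponent coefficient is -1 < 0 so e^(-x) → 0.
Limit = 0.

Final answer: 0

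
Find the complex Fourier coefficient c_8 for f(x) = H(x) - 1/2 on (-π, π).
Compute the real Fourier coefficients first: a_8 = 0, b_8 = 0.
Then c_8 = (a_8 − i·b_8)/2 = 0.

Final answer: 0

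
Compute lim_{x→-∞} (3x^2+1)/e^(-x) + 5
The quotient is an ∞/∞ indeterminate form as x → -∞.
Compare growth rates of the dominant terms (exponentials ≫ polynomials ≫ logarithms), or apply L'Hôpital's rule; the quotient → 0.
Adding the constant: 0 + 5 = 5. Limit = 5.

Final answer: 5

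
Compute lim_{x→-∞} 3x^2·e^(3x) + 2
The product is a 0·∞ indeterminate form at x → -∞.
Rewrite the product as 3x^2 / e^(-3x) (an ∞/∞ form) and apply L'Hôpital, or use the standard hierarchy e^(3|x|) ≫ |x^2| as x → -∞.
The indeterminate product → 0, so the limit = 2.

Final answer: 2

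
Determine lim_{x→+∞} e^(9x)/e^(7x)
This is an ∞/∞ indeterminate form as x → +∞.
Rewrite e^(9x)/e^(7x) = e^((9−7)x) = e^(2x); the exponent coefficient is 2 > 0 so e^(2x) → ∞.
Limit = ∞.

Final answer: ∞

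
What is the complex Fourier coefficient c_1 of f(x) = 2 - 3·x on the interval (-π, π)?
Compute the real Fourier coefficients first: a_1 = 0, b_1 = -6.
Then c_1 = (a_1 − i·b_1)/2 = 3·i.

Final answer: 3·i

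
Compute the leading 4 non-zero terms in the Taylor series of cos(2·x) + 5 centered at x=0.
-4·x^6/45 + 2·x^4/3 - 2·x^2 + 6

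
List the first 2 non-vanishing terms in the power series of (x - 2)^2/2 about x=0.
2 - 2·x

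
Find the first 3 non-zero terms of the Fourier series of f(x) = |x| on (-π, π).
-4·cos(x)/π - 4·cos(3·x)/(9·π) + π/2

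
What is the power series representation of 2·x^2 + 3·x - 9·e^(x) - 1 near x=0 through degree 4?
-3·x^4/8 - 3·x^3/2 - 5·x^2/2 - 6·x - 10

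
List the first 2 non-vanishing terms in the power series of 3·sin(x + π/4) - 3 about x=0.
3·√(2)·x/2 - 3 + 3·√(2)/2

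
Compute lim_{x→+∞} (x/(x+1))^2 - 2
As x → +∞: x/(x+1) = 1/(1 + 1/x) → 1, and the 2nd power of a limit-1 base also → 1; with the additive constant, 1 - 2 = -1.
Limit = -1.

Final answer: -1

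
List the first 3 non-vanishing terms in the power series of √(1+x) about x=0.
-x^2/8 + x/2 + 1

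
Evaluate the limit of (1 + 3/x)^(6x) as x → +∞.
As x → +∞: write (1 + 3/x)^(6x) = ((1 + 3/x)^x)^6 → (e^3)^6 = e^18.
Limit = e^(18).

Final answer: e^(18)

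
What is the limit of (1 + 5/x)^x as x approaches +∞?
As x → +∞: this is the defining limit (1 + 5/x)^x → e^5.
Limit = e^(5).

Final answer: e^(5)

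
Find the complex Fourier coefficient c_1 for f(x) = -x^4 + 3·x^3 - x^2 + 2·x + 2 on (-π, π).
Compute the real Fourier coefficients first: a_1 = -44 + 8·π^2, b_1 = -32 + 6·π^2.
Then c_1 = (a_1 − i·b_1)/2 = -22 + 4·π^2 - 3·i·π^2 + 16·i.

Final answer: -22 + 4·π^2 - 3·i·π^2 + 16·i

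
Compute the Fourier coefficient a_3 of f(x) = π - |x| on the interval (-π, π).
a_3 = (1/π) ∫_{-π}^{π} f(x)·cos(3x) dx.
Evaluate the integral (use parity and integration by parts as needed): a_3 = 4/(9·π).

Final answer: 4/(9·π)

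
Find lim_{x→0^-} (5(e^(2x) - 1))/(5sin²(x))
Both numerator and denominator → 0 as x → 0^-; this is a 0/0 indeterminate form.
Expand each to leading order near x = 0: numerator ~ 10·x, denominator ~ 5·x^2.
The limit of the ratio is -∞.

Final answer: -∞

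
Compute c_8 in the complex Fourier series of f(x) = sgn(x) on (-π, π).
Compute the real Fourier coefficients first: a_8 = 0, b_8 = 0.
Then c_8 = (a_8 − i·b_8)/2 = 0.

Final answer: 0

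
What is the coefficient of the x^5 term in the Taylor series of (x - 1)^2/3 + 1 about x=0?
Expand to order 5: (x - 1)^2/3 + 1 = x^2/3 - 2·x/3 + 4/3 + O(x^6).
The coefficient of x^5 is 0.

Final answer: 0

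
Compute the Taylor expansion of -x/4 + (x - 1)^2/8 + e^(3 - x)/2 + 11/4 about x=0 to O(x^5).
x^4·e^(3)/48 - x^3·e^(3)/12 + x^2·(1/8 + e^(3)/4) + x·(-e^(3)/2 - 1/2) + 23/8 + e^(3)/2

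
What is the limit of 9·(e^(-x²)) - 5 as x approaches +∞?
Evaluate the dominant behaviour as x → +∞; each term tends to a finite value or vanishes.
Limit = -5.

Final answer: -5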